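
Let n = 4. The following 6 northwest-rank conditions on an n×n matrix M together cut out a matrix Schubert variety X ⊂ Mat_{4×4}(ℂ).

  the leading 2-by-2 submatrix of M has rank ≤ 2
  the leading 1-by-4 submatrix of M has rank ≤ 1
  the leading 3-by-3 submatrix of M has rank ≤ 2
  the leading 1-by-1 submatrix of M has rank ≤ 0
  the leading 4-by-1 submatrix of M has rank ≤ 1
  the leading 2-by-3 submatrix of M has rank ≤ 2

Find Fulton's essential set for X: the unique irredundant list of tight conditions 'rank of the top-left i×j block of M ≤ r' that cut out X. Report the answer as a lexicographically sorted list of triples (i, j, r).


Propagating the 6 rank bounds to every northwest block:

  i=1: 0, 1, 1, 1
  i=2: 1, 2, 2, 2
  i=3: 1, 2, 2, 3
  i=4: 1, 2, 3, 4

so w = (2, 1, 4, 3).

Rothe diagram D(w) (2 cells), 2 SE-corners (essential conditions):

[(1, 1, 0), (3, 3, 2)]


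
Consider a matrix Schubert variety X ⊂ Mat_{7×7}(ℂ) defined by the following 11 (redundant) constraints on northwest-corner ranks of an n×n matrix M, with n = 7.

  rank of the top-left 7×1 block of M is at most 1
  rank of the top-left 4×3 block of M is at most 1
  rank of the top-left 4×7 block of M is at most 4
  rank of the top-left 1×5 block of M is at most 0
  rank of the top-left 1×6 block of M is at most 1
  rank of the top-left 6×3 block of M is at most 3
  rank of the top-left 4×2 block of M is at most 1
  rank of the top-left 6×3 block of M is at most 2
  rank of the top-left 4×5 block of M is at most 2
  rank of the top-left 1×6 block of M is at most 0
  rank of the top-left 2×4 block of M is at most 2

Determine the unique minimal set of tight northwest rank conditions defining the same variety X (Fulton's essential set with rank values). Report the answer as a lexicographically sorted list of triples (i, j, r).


Computing R[i][j] = min implied NW-rank bound (n=7, 11 conditions):

  0  0  0  0  0  0  1
  1  1  1  1  1  1  2
  1  1  1  2  2  2  3
  1  1  1  2  2  3  4
  1  2  2  3  3  4  5
  1  2  2  3  4  5  6
  1  2  3  4  5  6  7

second differences of R give the permutation w = (7, 1, 4, 6, 2, 5, 3).

Rothe diagram D(w) (12 cells), 4 SE-corners (essential conditions):

[(1, 6, 0), (4, 3, 1), (4, 5, 2), (6, 3, 2)]


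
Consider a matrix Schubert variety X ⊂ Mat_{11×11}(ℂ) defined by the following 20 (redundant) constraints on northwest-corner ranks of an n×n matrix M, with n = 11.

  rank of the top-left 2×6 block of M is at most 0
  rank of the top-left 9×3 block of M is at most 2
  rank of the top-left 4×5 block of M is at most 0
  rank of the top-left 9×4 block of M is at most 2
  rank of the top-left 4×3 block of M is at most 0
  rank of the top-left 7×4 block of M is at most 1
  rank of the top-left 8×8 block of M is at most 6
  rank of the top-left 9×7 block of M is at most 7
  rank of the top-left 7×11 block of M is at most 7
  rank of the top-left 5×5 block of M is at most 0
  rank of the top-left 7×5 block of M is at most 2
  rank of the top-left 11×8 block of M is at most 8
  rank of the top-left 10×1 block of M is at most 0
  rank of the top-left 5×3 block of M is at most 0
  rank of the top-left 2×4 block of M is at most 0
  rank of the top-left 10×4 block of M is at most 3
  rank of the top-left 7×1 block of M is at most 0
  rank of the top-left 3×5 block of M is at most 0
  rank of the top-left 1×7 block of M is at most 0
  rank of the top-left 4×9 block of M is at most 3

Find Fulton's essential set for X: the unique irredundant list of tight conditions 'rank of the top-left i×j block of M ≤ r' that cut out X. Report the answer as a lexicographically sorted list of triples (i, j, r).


Propagating the 20 rank bounds to every northwest block:

  row 1: 0  0  0  0  0  0  0  1  1  1  1
  row 2: 0  0  0  0  0  0  1  2  2  2  2
  row 3: 0  0  0  0  0  1  2  3  3  3  3
  row 4: 0  0  0  0  0  1  2  3  3  4  4
  row 5: 0  0  0  0  0  1  2  3  4  5  5
  row 6: 0  1  1  1  1  2  3  4  5  6  6
  row 7: 0  1  1  1  2  3  4  5  6  7  7
  row 8: 0  1  2  2  3  4  5  6  7  8  8
  row 9: 0  1  2  2  3  4  5  6  7  8  9
  row 10: 0  1  2  3  4  5  6  7  8  9  10
  row 11: 1  2  3  4  5  6  7  8  9  10  11

second differences of R give the permutation w = (8, 7, 6, 10, 9, 2, 5, 3, 11, 4, 1).

|D(w)|=37, |Ess(w)|=7:

[(1, 7, 0), (2, 6, 0), (4, 9, 3), (5, 5, 0), (7, 4, 1), (9, 4, 2), (10, 1, 0)]


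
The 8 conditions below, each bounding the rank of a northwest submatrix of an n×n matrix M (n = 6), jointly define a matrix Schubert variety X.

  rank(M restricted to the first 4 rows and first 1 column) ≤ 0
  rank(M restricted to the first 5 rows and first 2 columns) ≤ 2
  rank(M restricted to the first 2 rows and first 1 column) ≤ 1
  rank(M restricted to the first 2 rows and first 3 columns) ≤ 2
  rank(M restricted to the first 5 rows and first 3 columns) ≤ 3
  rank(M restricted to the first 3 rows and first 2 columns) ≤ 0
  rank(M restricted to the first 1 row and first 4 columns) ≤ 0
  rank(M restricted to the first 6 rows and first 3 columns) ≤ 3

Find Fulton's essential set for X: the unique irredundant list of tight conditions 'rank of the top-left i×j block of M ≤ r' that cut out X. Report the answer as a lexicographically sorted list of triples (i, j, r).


Rank table r_w(6×6) implied by the 8 constraints:

  row 1: 0  0  0  0  1  1
  row 2: 0  0  1  1  2  2
  row 3: 0  0  1  2  3  3
  row 4: 0  1  2  3  4  4
  row 5: 1  2  3  4  5  5
  row 6: 1  2  3  4  5  6

second differences of R give the permutation w = (5, 3, 4, 2, 1, 6).

ℓ(w)=9; the 3 essential cells (i,j,r):

[(1, 4, 0), (3, 2, 0), (4, 1, 0)]


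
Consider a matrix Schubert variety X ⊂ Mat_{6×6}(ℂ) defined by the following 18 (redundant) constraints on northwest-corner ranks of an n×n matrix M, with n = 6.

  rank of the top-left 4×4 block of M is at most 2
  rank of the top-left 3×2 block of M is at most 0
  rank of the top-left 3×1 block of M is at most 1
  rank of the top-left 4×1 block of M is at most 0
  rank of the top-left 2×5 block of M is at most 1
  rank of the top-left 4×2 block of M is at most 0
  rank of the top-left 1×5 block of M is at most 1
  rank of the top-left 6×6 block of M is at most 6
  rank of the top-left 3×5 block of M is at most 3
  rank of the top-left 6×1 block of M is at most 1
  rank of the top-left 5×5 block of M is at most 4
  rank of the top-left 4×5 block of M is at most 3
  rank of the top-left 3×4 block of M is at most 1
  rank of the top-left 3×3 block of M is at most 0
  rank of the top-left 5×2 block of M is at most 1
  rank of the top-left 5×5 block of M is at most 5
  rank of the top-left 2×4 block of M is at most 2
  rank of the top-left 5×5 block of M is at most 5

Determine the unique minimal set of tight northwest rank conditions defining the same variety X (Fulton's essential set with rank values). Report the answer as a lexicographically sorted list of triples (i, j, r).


Reconstructing r_w from the 18 given conditions:

  0 | 0 | 0 | 1 | 1 | 1
  0 | 0 | 0 | 1 | 1 | 2
  0 | 0 | 0 | 1 | 2 | 3
  0 | 0 | 1 | 2 | 3 | 4
  1 | 1 | 2 | 3 | 4 | 5
  1 | 2 | 3 | 4 | 5 | 6

the unique w with this rank table is (4, 6, 5, 3, 1, 2).

ℓ(w)=12; the 3 essential cells (i,j,r):

[(2, 5, 1), (3, 3, 0), (4, 2, 0)]


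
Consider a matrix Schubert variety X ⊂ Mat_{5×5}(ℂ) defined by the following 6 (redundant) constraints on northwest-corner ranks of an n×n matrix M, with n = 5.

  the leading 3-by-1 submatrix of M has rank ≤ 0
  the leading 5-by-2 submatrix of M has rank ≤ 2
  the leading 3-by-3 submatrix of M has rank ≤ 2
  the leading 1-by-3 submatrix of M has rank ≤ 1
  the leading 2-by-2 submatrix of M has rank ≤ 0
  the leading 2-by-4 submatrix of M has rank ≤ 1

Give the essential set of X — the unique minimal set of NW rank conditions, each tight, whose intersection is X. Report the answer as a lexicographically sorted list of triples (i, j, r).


The tightest implied rank at each (i,j), from the 6 conditions:

  R[1]: 0, 0, 1, 1, 1
  R[2]: 0, 0, 1, 1, 2
  R[3]: 0, 1, 2, 2, 3
  R[4]: 1, 2, 3, 3, 4
  R[5]: 1, 2, 3, 4, 5

so w = (3, 5, 2, 1, 4).

3 SE-corners of the 6-cell Rothe diagram give Ess(w):

[(2, 2, 0), (2, 4, 1), (3, 1, 0)]


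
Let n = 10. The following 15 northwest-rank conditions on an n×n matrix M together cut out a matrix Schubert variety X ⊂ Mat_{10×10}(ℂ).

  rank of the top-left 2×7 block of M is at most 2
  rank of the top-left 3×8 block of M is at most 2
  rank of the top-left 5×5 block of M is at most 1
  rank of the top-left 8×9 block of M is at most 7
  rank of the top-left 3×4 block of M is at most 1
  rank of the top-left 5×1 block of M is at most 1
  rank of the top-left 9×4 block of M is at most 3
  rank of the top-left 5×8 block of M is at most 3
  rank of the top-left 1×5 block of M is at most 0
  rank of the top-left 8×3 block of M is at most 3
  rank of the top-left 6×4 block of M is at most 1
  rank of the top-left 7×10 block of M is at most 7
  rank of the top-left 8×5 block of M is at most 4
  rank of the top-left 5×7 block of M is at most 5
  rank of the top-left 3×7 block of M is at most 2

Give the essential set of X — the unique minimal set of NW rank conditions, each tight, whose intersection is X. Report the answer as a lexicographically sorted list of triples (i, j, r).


Computing R[i][j] = min implied NW-rank bound (n=10, 15 conditions):

  R[1]: 0, 0, 0, 0, 0, 1, 1, 1, 1, 1
  R[2]: 1, 1, 1, 1, 1, 2, 2, 2, 2, 2
  R[3]: 1, 1, 1, 1, 1, 2, 2, 2, 3, 3
  R[4]: 1, 1, 1, 1, 1, 2, 3, 3, 4, 4
  R[5]: 1, 1, 1, 1, 1, 2, 3, 3, 4, 5
  R[6]: 1, 1, 1, 1, 2, 3, 4, 4, 5, 6
  R[7]: 1, 2, 2, 2, 3, 4, 5, 5, 6, 7
  R[8]: 1, 2, 3, 3, 4, 5, 6, 6, 7, 8
  R[9]: 1, 2, 3, 3, 4, 5, 6, 7, 8, 9
  R[10]: 1, 2, 3, 4, 5, 6, 7, 8, 9, 10

giving w = (6, 1, 9, 7, 10, 5, 2, 3, 8, 4) via Δ²R.

D(w) has 24 cells with 6 SE-corners; essential set:

[(1, 5, 0), (3, 8, 2), (5, 5, 1), (5, 8, 3), (6, 4, 1), (9, 4, 3)]


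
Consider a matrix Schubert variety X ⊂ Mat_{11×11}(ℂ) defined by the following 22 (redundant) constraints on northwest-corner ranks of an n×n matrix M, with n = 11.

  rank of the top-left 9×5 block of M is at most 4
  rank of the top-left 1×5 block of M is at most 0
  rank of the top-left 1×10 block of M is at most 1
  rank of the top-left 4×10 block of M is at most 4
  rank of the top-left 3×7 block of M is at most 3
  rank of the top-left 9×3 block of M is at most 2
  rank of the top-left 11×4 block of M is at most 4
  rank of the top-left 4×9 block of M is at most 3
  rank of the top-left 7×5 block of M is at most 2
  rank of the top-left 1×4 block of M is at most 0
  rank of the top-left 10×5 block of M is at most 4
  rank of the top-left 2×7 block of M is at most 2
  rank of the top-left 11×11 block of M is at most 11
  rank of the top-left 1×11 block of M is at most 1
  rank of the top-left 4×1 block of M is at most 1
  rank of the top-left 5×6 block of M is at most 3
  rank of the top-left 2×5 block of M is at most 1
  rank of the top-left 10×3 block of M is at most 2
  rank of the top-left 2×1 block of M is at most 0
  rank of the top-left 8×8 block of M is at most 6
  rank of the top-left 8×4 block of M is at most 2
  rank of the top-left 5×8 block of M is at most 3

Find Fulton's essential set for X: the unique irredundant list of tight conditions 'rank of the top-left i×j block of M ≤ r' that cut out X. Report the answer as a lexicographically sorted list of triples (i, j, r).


Rank table r_w(11×11) implied by the 22 constraints:

  row 1: 0, 0, 0, 0, 0, 1, 1, 1, 1, 1, 1
  row 2: 0, 1, 1, 1, 1, 2, 2, 2, 2, 2, 2
  row 3: 1, 2, 2, 2, 2, 3, 3, 3, 3, 3, 3
  row 4: 1, 2, 2, 2, 2, 3, 3, 3, 3, 4, 4
  row 5: 1, 2, 2, 2, 2, 3, 3, 3, 4, 5, 5
  row 6: 1, 2, 2, 2, 2, 3, 4, 4, 5, 6, 6
  row 7: 1, 2, 2, 2, 2, 3, 4, 5, 6, 7, 7
  row 8: 1, 2, 2, 2, 3, 4, 5, 6, 7, 8, 8
  row 9: 1, 2, 2, 3, 4, 5, 6, 7, 8, 9, 9
  row 10: 1, 2, 2, 3, 4, 5, 6, 7, 8, 9, 10
  row 11: 1, 2, 3, 4, 5, 6, 7, 8, 9, 10, 11

hence w(1..11) = (6, 2, 1, 10, 9, 7, 8, 5, 4, 11, 3).

ℓ(w)=27; the 7 essential cells (i,j,r):

[(1, 5, 0), (2, 1, 0), (4, 9, 3), (5, 8, 3), (7, 5, 2), (8, 4, 2), (10, 3, 2)]


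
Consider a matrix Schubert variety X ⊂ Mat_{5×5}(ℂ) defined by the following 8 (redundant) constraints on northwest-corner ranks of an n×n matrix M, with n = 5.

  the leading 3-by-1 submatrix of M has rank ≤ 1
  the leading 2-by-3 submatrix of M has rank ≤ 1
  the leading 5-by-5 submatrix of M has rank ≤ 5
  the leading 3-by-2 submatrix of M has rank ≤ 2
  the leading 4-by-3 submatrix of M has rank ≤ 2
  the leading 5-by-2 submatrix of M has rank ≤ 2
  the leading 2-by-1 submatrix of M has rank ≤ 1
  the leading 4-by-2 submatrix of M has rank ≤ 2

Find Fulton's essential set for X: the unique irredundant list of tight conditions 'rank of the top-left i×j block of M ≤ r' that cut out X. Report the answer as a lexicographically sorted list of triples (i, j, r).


The tightest implied rank at each (i,j), from the 8 conditions:

  1, 1, 1, 1, 1
  1, 1, 1, 2, 2
  1, 2, 2, 3, 3
  1, 2, 2, 3, 4
  1, 2, 3, 4, 5

hence w(1..5) = (1, 4, 2, 5, 3).

ℓ(w)=3; the 2 essential cells (i,j,r):

[(2, 3, 1), (4, 3, 2)]


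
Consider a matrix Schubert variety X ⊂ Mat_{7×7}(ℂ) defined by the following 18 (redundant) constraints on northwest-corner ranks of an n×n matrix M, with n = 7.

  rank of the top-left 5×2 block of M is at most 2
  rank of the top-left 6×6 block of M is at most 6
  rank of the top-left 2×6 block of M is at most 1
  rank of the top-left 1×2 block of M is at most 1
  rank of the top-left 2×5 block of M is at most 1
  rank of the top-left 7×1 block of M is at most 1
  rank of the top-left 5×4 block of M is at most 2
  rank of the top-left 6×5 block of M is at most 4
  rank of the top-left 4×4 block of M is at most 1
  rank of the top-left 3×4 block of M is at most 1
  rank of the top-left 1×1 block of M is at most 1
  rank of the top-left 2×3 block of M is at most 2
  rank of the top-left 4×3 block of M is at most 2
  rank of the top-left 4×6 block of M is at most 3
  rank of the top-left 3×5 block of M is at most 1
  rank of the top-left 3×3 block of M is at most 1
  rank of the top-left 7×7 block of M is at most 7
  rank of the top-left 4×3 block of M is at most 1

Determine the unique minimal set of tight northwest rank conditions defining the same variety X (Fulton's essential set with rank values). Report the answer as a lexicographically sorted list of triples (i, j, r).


Recovering R(i,j) via the rank-extension bound from the 18 conditions:

  row 1: 1 | 1 | 1 | 1 | 1 | 1 | 1
  row 2: 1 | 1 | 1 | 1 | 1 | 1 | 2
  row 3: 1 | 1 | 1 | 1 | 1 | 2 | 3
  row 4: 1 | 1 | 1 | 1 | 2 | 3 | 4
  row 5: 1 | 2 | 2 | 2 | 3 | 4 | 5
  row 6: 1 | 2 | 3 | 3 | 4 | 5 | 6
  row 7: 1 | 2 | 3 | 4 | 5 | 6 | 7

reading off 1-entries of Δ²R: w = (1, 7, 6, 5, 2, 3, 4).

Rothe diagram D(w) (12 cells), 3 SE-corners (essential conditions):

[(2, 6, 1), (3, 5, 1), (4, 4, 1)]


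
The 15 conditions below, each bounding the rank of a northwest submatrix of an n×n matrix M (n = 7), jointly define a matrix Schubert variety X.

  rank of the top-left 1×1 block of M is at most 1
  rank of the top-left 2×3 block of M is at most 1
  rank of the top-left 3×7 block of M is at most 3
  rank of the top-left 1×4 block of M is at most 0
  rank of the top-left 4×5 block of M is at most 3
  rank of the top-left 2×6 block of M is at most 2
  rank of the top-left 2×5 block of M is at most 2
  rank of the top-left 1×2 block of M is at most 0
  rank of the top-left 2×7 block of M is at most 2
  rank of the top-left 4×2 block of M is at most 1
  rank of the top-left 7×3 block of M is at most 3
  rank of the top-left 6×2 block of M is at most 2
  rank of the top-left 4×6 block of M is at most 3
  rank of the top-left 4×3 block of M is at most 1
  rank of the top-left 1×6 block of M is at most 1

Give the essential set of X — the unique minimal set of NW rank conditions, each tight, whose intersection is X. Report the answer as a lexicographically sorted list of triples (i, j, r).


Computing R[i][j] = min implied NW-rank bound (n=7, 15 conditions):

  row 1: 0 0 0 0 1 1 1
  row 2: 1 1 1 1 2 2 2
  row 3: 1 1 1 2 3 3 3
  row 4: 1 1 1 2 3 3 4
  row 5: 1 2 2 3 4 4 5
  row 6: 1 2 3 4 5 5 6
  row 7: 1 2 3 4 5 6 7

second differences of R give the permutation w = (5, 1, 4, 7, 2, 3, 6).

Fulton essential set (3 of the 9 Rothe cells):

[(1, 4, 0), (4, 3, 1), (4, 6, 3)]


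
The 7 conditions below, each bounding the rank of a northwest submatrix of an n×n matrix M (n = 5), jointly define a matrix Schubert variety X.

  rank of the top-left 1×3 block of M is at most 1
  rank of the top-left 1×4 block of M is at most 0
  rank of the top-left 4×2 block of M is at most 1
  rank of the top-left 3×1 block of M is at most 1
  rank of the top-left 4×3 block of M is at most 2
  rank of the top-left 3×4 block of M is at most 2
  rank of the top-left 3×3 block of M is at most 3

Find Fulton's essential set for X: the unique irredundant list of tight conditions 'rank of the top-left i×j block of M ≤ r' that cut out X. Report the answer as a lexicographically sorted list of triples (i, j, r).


The tightest implied rank at each (i,j), from the 7 conditions:

  R[1]: 0 0 0 0 1
  R[2]: 1 1 1 1 2
  R[3]: 1 1 2 2 3
  R[4]: 1 1 2 3 4
  R[5]: 1 2 3 4 5

second differences of R give the permutation w = (5, 1, 3, 4, 2).

D(w) has 6 cells with 2 SE-corners; essential set:

[(1, 4, 0), (4, 2, 1)]


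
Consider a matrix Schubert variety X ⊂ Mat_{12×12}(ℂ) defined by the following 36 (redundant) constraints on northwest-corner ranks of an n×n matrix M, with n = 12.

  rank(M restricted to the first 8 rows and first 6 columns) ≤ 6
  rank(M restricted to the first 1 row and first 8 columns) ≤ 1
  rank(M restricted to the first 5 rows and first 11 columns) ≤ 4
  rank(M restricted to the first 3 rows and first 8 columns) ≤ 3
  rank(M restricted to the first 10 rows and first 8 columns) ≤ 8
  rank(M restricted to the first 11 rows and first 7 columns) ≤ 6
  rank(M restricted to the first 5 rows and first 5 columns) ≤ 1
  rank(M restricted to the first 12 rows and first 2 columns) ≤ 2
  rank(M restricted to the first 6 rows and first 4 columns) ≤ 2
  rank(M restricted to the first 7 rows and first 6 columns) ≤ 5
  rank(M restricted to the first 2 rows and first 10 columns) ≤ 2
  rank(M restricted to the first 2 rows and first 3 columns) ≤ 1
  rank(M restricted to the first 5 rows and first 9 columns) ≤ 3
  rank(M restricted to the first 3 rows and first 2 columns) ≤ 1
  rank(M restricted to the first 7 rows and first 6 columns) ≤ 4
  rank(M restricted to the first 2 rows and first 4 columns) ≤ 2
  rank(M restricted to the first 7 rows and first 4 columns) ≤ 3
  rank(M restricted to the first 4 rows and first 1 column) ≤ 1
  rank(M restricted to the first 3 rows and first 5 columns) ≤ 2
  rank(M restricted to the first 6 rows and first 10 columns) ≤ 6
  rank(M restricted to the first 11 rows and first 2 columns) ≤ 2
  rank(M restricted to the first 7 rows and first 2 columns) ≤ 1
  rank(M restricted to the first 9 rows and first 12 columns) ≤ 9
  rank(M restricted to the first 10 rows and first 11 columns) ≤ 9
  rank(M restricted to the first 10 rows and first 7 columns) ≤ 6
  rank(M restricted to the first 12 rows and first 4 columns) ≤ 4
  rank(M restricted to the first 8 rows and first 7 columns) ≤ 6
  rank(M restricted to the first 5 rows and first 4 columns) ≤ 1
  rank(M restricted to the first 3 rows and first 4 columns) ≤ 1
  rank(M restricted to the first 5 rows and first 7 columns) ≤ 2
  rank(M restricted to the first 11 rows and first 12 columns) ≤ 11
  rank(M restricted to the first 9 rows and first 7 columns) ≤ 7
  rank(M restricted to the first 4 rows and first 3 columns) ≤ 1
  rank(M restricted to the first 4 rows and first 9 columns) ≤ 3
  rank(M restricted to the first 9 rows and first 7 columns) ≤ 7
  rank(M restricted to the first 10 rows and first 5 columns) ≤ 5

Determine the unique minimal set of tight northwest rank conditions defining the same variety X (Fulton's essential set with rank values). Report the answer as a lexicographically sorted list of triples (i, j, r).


Reconstructing r_w from the 36 given conditions:

  R[1]: 1 1 1 1 1 1 1 1 1 1 1 1
  R[2]: 1 1 1 1 1 2 2 2 2 2 2 2
  R[3]: 1 1 1 1 1 2 2 3 3 3 3 3
  R[4]: 1 1 1 1 1 2 2 3 3 4 4 4
  R[5]: 1 1 1 1 1 2 2 3 3 4 4 5
  R[6]: 1 1 2 2 2 3 3 4 4 5 5 6
  R[7]: 1 1 2 3 3 4 4 5 5 6 6 7
  R[8]: 1 2 3 4 4 5 5 6 6 7 7 8
  R[9]: 1 2 3 4 5 6 6 7 7 8 8 9
  R[10]: 1 2 3 4 5 6 6 7 8 9 9 10
  R[11]: 1 2 3 4 5 6 6 7 8 9 10 11
  R[12]: 1 2 3 4 5 6 7 8 9 10 11 12

the unique w with this rank table is (1, 6, 8, 10, 12, 3, 4, 2, 5, 9, 11, 7).

ℓ(w)=26; the 6 essential cells (i,j,r):

[(5, 5, 1), (5, 7, 2), (5, 9, 3), (5, 11, 4), (7, 2, 1), (11, 7, 6)]


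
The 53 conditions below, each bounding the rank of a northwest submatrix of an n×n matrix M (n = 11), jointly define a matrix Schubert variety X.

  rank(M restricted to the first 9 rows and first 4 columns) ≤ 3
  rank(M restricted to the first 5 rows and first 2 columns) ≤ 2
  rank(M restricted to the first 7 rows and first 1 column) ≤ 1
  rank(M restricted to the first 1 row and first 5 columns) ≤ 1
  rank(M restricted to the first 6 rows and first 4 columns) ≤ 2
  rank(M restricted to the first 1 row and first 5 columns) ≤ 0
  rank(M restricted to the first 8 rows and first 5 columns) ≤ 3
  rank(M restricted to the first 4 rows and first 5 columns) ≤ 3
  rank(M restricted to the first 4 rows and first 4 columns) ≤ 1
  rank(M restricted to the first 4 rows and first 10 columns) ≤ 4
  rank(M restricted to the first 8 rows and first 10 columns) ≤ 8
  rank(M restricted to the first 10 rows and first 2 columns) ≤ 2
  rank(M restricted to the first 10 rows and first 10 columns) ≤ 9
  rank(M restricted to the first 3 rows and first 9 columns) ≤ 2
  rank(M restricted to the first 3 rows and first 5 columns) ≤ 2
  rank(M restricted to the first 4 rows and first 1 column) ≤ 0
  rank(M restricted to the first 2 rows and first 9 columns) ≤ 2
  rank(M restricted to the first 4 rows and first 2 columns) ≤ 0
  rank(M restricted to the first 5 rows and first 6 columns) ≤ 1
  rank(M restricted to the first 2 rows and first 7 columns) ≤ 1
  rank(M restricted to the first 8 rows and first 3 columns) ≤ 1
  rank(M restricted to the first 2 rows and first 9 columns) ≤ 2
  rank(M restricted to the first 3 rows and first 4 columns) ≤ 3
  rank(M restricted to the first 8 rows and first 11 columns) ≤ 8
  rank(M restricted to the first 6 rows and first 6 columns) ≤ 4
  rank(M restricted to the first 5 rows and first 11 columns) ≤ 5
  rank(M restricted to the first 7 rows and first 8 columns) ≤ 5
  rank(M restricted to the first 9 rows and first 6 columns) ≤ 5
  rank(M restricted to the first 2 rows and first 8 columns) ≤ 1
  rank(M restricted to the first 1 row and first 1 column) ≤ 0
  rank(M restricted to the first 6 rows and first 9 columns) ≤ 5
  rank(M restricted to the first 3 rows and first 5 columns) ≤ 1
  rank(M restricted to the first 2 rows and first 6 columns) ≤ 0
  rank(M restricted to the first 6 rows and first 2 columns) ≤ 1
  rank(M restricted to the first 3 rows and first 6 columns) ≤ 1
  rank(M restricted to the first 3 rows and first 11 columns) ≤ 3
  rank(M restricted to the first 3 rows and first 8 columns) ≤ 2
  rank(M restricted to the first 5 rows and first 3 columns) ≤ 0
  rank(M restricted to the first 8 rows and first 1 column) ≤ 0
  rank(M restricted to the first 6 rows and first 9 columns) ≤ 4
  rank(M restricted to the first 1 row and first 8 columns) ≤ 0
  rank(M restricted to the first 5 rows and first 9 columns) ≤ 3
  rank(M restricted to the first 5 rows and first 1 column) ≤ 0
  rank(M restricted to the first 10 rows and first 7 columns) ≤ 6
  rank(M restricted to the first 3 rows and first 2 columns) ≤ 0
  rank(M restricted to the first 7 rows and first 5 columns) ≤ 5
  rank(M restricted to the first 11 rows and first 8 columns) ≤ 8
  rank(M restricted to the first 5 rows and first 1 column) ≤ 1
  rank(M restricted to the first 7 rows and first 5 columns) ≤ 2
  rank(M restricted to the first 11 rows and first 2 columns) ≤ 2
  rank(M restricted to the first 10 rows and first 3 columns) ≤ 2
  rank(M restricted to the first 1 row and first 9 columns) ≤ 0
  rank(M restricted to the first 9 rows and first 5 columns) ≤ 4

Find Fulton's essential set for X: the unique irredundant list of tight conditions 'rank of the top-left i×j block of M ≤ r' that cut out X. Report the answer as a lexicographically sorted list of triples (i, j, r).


The tightest implied rank at each (i,j), from the 53 conditions:

  i=1: 0 0 0 0 0 0 0 0 0 1 1
  i=2: 0 0 0 0 0 0 1 1 1 2 2
  i=3: 0 0 0 1 1 1 2 2 2 3 3
  i=4: 0 0 0 1 1 1 2 3 3 4 4
  i=5: 0 0 0 1 1 1 2 3 3 4 5
  i=6: 0 1 1 2 2 2 3 4 4 5 6
  i=7: 0 1 1 2 2 3 4 5 5 6 7
  i=8: 0 1 1 2 3 4 5 6 6 7 8
  i=9: 1 2 2 3 4 5 6 7 7 8 9
  i=10: 1 2 2 3 4 5 6 7 8 9 10
  i=11: 1 2 3 4 5 6 7 8 9 10 11

reading off 1-entries of Δ²R: w = (10, 7, 4, 8, 11, 2, 6, 5, 1, 9, 3).

Fulton essential set (9 of the 36 Rothe cells):

[(1, 9, 0), (2, 6, 0), (5, 3, 0), (5, 6, 1), (5, 9, 3), (7, 5, 2), (8, 1, 0), (8, 3, 1), (10, 3, 2)]


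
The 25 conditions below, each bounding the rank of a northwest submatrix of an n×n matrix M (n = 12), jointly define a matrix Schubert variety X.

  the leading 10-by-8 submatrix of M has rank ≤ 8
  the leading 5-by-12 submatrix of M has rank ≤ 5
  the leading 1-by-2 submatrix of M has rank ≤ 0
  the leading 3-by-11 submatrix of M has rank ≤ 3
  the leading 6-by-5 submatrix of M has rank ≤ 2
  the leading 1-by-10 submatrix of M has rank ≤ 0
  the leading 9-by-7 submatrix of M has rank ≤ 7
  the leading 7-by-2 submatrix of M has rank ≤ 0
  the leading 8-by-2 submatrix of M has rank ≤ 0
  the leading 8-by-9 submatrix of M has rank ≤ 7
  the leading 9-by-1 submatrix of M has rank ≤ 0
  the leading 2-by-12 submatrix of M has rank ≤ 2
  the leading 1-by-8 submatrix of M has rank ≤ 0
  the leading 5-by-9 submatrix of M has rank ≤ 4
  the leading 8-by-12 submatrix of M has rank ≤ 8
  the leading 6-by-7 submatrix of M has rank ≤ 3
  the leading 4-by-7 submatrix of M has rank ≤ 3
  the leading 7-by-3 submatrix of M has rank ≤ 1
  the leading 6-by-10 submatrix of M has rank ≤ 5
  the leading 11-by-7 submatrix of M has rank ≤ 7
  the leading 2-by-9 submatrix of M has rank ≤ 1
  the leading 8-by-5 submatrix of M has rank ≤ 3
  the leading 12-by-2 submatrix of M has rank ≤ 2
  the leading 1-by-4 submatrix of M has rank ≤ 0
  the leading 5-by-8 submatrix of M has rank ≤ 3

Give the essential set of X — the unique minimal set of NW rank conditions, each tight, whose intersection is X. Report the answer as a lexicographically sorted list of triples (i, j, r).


Propagating the 25 rank bounds to every northwest block:

  i=1: 0 | 0 | 0 | 0 | 0 | 0 | 0 | 0 | 0 | 0 | 1 | 1
  i=2: 0 | 0 | 1 | 1 | 1 | 1 | 1 | 1 | 1 | 1 | 2 | 2
  i=3: 0 | 0 | 1 | 2 | 2 | 2 | 2 | 2 | 2 | 2 | 3 | 3
  i=4: 0 | 0 | 1 | 2 | 2 | 3 | 3 | 3 | 3 | 3 | 4 | 4
  i=5: 0 | 0 | 1 | 2 | 2 | 3 | 3 | 3 | 4 | 4 | 5 | 5
  i=6: 0 | 0 | 1 | 2 | 2 | 3 | 3 | 4 | 5 | 5 | 6 | 6
  i=7: 0 | 0 | 1 | 2 | 3 | 4 | 4 | 5 | 6 | 6 | 7 | 7
  i=8: 0 | 0 | 1 | 2 | 3 | 4 | 5 | 6 | 7 | 7 | 8 | 8
  i=9: 0 | 1 | 2 | 3 | 4 | 5 | 6 | 7 | 8 | 8 | 9 | 9
  i=10: 1 | 2 | 3 | 4 | 5 | 6 | 7 | 8 | 9 | 9 | 10 | 10
  i=11: 1 | 2 | 3 | 4 | 5 | 6 | 7 | 8 | 9 | 10 | 11 | 11
  i=12: 1 | 2 | 3 | 4 | 5 | 6 | 7 | 8 | 9 | 10 | 11 | 12

second differences of R give the permutation w = (11, 3, 4, 6, 9, 8, 5, 7, 2, 1, 10, 12).

D(w) has 31 cells with 6 SE-corners; essential set:

[(1, 10, 0), (5, 8, 3), (6, 5, 2), (6, 7, 3), (8, 2, 0), (9, 1, 0)]


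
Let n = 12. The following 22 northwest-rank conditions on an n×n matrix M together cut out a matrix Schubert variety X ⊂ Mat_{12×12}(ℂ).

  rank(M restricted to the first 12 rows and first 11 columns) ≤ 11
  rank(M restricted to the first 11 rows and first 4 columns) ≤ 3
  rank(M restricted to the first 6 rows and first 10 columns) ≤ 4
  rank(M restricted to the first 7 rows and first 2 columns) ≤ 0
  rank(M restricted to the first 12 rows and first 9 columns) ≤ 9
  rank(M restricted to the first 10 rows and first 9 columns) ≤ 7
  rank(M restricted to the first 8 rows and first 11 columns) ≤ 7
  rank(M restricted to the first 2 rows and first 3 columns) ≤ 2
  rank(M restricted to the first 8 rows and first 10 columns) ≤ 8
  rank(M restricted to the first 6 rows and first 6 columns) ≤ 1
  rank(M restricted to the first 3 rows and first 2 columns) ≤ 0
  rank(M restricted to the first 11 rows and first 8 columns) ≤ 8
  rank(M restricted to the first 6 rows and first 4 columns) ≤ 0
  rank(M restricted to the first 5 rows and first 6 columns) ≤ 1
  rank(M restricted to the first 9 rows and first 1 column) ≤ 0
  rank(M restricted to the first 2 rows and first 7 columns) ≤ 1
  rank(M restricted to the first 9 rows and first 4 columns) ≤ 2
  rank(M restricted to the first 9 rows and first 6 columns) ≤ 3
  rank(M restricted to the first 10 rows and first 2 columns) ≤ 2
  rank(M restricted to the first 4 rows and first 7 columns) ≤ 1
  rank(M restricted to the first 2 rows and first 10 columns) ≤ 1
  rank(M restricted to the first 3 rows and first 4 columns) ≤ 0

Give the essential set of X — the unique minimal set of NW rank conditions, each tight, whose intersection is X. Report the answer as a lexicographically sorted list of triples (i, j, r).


Rank table r_w(12×12) implied by the 22 constraints:

  R[1]: 0, 0, 0, 0, 1, 1, 1, 1, 1, 1, 1, 1
  R[2]: 0, 0, 0, 0, 1, 1, 1, 1, 1, 1, 2, 2
  R[3]: 0, 0, 0, 0, 1, 1, 1, 2, 2, 2, 3, 3
  R[4]: 0, 0, 0, 0, 1, 1, 1, 2, 3, 3, 4, 4
  R[5]: 0, 0, 0, 0, 1, 1, 2, 3, 4, 4, 5, 5
  R[6]: 0, 0, 0, 0, 1, 1, 2, 3, 4, 4, 5, 6
  R[7]: 0, 0, 1, 1, 2, 2, 3, 4, 5, 5, 6, 7
  R[8]: 0, 1, 2, 2, 3, 3, 4, 5, 6, 6, 7, 8
  R[9]: 0, 1, 2, 2, 3, 3, 4, 5, 6, 7, 8, 9
  R[10]: 1, 2, 3, 3, 4, 4, 5, 6, 7, 8, 9, 10
  R[11]: 1, 2, 3, 3, 4, 5, 6, 7, 8, 9, 10, 11
  R[12]: 1, 2, 3, 4, 5, 6, 7, 8, 9, 10, 11, 12

so w = (5, 11, 8, 9, 7, 12, 3, 2, 10, 1, 6, 4).

Rothe diagram D(w) (43 cells), 10 SE-corners (essential conditions):

[(2, 10, 1), (4, 7, 1), (6, 4, 0), (6, 6, 1), (6, 10, 4), (7, 2, 0), (9, 1, 0), (9, 4, 2), (9, 6, 3), (11, 4, 3)]


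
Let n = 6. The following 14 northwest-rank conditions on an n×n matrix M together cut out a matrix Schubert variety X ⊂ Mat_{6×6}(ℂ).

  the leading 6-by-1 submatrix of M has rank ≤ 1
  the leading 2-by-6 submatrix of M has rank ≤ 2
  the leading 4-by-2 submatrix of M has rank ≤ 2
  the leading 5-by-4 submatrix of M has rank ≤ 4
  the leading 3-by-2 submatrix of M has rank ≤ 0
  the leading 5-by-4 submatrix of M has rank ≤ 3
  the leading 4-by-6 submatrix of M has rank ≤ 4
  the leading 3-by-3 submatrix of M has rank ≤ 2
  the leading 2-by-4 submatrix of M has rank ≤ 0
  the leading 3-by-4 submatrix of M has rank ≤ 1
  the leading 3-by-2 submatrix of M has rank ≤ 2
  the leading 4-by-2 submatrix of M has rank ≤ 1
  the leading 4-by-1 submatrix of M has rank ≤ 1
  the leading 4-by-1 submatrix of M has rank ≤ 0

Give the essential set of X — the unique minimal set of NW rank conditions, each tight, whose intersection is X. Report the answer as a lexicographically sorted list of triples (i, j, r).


Propagating the 14 rank bounds to every northwest block:

  row 1: 0 | 0 | 0 | 0 | 1 | 1
  row 2: 0 | 0 | 0 | 0 | 1 | 2
  row 3: 0 | 0 | 1 | 1 | 2 | 3
  row 4: 0 | 1 | 2 | 2 | 3 | 4
  row 5: 1 | 2 | 3 | 3 | 4 | 5
  row 6: 1 | 2 | 3 | 4 | 5 | 6

hence w(1..6) = (5, 6, 3, 2, 1, 4).

Rothe diagram D(w) (11 cells), 3 SE-corners (essential conditions):

[(2, 4, 0), (3, 2, 0), (4, 1, 0)]


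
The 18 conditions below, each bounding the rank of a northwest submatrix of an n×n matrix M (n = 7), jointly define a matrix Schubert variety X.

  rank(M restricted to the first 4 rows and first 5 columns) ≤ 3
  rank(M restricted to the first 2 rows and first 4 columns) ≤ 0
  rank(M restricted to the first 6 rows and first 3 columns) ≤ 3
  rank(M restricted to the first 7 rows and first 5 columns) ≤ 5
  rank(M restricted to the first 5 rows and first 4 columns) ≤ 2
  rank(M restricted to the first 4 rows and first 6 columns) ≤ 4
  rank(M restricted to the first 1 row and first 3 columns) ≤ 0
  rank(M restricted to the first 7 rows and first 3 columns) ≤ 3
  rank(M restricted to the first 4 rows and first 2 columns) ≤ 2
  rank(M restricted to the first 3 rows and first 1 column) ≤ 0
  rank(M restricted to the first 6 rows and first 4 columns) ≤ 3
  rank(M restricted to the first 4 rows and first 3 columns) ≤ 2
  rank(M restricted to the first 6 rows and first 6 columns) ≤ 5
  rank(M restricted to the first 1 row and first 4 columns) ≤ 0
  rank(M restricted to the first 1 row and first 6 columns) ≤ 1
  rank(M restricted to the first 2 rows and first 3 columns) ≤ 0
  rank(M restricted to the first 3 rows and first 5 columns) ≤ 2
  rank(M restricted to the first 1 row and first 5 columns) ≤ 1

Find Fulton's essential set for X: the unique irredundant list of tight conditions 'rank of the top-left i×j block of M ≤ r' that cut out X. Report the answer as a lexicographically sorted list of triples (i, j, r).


Propagating the 18 rank bounds to every northwest block:

  0  0  0  0  1  1  1
  0  0  0  0  1  2  2
  0  1  1  1  2  3  3
  1  2  2  2  3  4  4
  1  2  2  2  3  4  5
  1  2  3  3  4  5  6
  1  2  3  4  5  6  7

reading off 1-entries of Δ²R: w = (5, 6, 2, 1, 7, 3, 4).

Fulton essential set (3 of the 11 Rothe cells):

[(2, 4, 0), (3, 1, 0), (5, 4, 2)]


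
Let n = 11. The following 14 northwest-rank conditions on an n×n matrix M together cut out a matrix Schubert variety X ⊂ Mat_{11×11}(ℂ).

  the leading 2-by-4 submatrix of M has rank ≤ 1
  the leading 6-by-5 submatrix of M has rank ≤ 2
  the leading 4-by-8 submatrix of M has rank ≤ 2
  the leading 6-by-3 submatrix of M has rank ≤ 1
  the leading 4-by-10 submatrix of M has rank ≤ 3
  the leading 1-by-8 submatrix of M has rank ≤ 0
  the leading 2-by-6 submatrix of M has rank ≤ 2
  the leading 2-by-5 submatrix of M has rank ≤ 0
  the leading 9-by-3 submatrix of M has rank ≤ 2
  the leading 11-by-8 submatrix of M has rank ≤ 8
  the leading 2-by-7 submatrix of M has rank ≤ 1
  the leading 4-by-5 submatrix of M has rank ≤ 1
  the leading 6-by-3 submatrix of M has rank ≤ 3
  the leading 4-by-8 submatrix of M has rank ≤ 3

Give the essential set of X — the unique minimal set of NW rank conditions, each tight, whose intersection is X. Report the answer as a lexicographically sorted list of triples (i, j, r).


Reconstructing r_w from the 14 given conditions:

  row 1: 0 0 0 0 0 0 0 0 1 1 1
  row 2: 0 0 0 0 0 1 1 1 2 2 2
  row 3: 1 1 1 1 1 2 2 2 3 3 3
  row 4: 1 1 1 1 1 2 2 2 3 3 4
  row 5: 1 1 1 2 2 3 3 3 4 4 5
  row 6: 1 1 1 2 2 3 4 4 5 5 6
  row 7: 1 2 2 3 3 4 5 5 6 6 7
  row 8: 1 2 2 3 4 5 6 6 7 7 8
  row 9: 1 2 2 3 4 5 6 7 8 8 9
  row 10: 1 2 3 4 5 6 7 8 9 9 10
  row 11: 1 2 3 4 5 6 7 8 9 10 11

second differences of R give the permutation w = (9, 6, 1, 11, 4, 7, 2, 5, 8, 3, 10).

8 SE-corners of the 27-cell Rothe diagram give Ess(w):

[(1, 8, 0), (2, 5, 0), (4, 5, 1), (4, 8, 2), (4, 10, 3), (6, 3, 1), (6, 5, 2), (9, 3, 2)]


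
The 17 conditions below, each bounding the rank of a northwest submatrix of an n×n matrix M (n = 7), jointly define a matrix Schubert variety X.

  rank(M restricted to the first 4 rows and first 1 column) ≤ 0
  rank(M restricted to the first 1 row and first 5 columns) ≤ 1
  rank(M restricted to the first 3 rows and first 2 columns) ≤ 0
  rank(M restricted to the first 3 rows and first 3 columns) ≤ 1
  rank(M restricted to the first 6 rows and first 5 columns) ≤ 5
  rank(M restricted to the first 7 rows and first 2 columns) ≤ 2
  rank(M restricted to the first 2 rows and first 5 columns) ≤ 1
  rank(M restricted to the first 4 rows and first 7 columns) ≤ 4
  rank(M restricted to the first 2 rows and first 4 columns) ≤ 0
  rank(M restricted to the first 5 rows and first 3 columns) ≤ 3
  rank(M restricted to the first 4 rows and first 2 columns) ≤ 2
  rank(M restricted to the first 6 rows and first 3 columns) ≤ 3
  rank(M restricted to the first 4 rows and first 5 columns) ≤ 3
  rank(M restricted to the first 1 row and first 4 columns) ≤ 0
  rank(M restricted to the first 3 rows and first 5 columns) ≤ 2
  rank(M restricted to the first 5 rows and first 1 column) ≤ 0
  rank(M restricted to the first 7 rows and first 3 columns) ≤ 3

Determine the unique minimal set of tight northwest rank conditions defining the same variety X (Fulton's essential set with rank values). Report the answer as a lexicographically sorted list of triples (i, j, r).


Computing R[i][j] = min implied NW-rank bound (n=7, 17 conditions):

  R[1]: 0  0  0  0  1  1  1
  R[2]: 0  0  0  0  1  2  2
  R[3]: 0  0  1  1  2  3  3
  R[4]: 0  1  2  2  3  4  4
  R[5]: 0  1  2  3  4  5  5
  R[6]: 1  2  3  4  5  6  6
  R[7]: 1  2  3  4  5  6  7

so w = (5, 6, 3, 2, 4, 1, 7).

Rothe diagram D(w) (12 cells), 3 SE-corners (essential conditions):

[(2, 4, 0), (3, 2, 0), (5, 1, 0)]


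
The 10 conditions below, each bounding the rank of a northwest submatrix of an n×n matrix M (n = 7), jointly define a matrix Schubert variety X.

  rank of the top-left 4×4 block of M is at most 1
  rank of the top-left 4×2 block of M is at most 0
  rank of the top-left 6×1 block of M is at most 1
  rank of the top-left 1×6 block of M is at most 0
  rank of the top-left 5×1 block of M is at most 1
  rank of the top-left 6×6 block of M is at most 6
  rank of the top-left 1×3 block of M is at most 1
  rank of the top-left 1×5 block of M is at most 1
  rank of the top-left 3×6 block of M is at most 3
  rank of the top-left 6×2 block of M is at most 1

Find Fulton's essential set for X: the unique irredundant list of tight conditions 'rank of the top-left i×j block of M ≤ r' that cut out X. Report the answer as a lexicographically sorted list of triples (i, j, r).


Propagating the 10 rank bounds to every northwest block:

  0, 0, 0, 0, 0, 0, 1
  0, 0, 1, 1, 1, 1, 2
  0, 0, 1, 1, 2, 2, 3
  0, 0, 1, 1, 2, 3, 4
  1, 1, 2, 2, 3, 4, 5
  1, 1, 2, 3, 4, 5, 6
  1, 2, 3, 4, 5, 6, 7

reading off 1-entries of Δ²R: w = (7, 3, 5, 6, 1, 4, 2).

Fulton essential set (4 of the 15 Rothe cells):

[(1, 6, 0), (4, 2, 0), (4, 4, 1), (6, 2, 1)]


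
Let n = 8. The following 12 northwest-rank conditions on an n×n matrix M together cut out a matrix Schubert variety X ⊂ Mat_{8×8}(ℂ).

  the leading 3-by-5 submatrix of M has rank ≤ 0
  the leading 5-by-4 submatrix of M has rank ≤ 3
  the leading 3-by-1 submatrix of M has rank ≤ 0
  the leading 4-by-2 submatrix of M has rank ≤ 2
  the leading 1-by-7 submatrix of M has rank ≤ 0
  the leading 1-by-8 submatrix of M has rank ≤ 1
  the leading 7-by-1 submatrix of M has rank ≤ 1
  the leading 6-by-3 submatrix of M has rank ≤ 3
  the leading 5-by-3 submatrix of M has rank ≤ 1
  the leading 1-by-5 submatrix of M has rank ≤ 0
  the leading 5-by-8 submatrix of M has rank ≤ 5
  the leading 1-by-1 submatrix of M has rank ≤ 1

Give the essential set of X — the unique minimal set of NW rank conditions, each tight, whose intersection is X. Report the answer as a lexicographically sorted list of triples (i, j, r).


Propagating the 12 rank bounds to every northwest block:

  i=1: 0  0  0  0  0  0  0  1
  i=2: 0  0  0  0  0  1  1  2
  i=3: 0  0  0  0  0  1  2  3
  i=4: 1  1  1  1  1  2  3  4
  i=5: 1  1  1  2  2  3  4  5
  i=6: 1  2  2  3  3  4  5  6
  i=7: 1  2  3  4  4  5  6  7
  i=8: 1  2  3  4  5  6  7  8

so w = (8, 6, 7, 1, 4, 2, 3, 5).

ℓ(w)=19; the 3 essential cells (i,j,r):

[(1, 7, 0), (3, 5, 0), (5, 3, 1)]


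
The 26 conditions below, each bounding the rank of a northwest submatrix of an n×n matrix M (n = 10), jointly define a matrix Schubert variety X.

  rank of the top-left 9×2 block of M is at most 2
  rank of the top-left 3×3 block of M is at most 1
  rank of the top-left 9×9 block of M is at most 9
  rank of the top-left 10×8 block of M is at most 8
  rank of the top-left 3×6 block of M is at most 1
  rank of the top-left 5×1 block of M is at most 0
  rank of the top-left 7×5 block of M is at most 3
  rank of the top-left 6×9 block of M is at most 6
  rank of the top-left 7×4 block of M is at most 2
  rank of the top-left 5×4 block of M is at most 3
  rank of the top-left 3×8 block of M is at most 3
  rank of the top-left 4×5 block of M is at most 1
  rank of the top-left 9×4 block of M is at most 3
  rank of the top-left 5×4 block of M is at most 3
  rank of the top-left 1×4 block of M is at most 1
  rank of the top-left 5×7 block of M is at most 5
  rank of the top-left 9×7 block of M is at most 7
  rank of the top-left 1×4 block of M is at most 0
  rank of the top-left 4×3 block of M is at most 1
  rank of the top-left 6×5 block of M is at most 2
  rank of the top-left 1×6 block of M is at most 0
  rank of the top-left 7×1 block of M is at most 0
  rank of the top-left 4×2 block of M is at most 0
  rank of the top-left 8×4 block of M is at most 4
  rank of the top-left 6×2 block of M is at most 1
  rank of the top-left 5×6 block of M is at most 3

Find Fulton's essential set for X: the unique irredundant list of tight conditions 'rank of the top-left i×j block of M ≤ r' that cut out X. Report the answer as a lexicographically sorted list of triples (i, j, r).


Recovering R(i,j) via the rank-extension bound from the 26 conditions:

  i=1: 0 0 0 0 0 0 1 1 1 1
  i=2: 0 0 1 1 1 1 2 2 2 2
  i=3: 0 0 1 1 1 1 2 3 3 3
  i=4: 0 0 1 1 1 2 3 4 4 4
  i=5: 0 1 2 2 2 3 4 5 5 5
  i=6: 0 1 2 2 2 3 4 5 6 6
  i=7: 0 1 2 2 3 4 5 6 7 7
  i=8: 1 2 3 3 4 5 6 7 8 8
  i=9: 1 2 3 3 4 5 6 7 8 9
  i=10: 1 2 3 4 5 6 7 8 9 10

second differences of R give the permutation w = (7, 3, 8, 6, 2, 9, 5, 1, 10, 4).

|D(w)|=24, |Ess(w)|=8:

[(1, 6, 0), (3, 6, 1), (4, 2, 0), (4, 5, 1), (6, 5, 2), (7, 1, 0), (7, 4, 2), (9, 4, 3)]
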